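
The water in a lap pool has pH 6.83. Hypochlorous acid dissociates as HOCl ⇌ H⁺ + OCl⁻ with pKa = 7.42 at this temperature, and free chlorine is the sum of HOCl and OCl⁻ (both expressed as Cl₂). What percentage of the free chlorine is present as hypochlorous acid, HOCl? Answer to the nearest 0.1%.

[OCl⁻]/[HOCl] = 10^(pH − pKa) = 10^(6.83 − 7.42) = 10^-0.59 = 0.257.
Fraction as HOCl = 1 / (1 + 0.257) = 0.7955.

79.6%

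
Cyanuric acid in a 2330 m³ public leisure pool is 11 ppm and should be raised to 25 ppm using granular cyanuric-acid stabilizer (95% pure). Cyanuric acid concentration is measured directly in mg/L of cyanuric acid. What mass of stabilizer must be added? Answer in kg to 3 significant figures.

34.3 kg

Volume: 2330 m³ = 2,330,000 L.
CYA to add: (25 − 11) = 14 mg/L × 2,330,000 L = 32,620 g cyanuric acid.
At 95% purity: 32,620 / 0.95 = 34,340 g product.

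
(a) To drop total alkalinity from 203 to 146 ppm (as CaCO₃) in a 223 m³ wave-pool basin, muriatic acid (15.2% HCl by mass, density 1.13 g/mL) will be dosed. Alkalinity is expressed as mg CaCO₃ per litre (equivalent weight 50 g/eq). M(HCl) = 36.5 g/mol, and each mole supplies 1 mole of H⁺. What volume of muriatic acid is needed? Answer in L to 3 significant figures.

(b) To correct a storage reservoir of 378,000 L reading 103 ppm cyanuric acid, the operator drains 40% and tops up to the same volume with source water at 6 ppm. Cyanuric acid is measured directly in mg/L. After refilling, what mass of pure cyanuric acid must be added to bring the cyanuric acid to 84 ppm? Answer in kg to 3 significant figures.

(a) Volume: 223 m³ = 223,000 L.
(a) Alkalinity to neutralize: (203 − 146) = 57 mg/L as CaCO₃ × 223,000 L = 12,710 g as CaCO₃.
(a) Equivalents of H⁺ required: 12,710 ÷ 50 g/eq = 254.2 eq = 254.2 mol HCl.
(a) Mass of HCl: 254.2 × 36.5 = 9279 g.
(a) Mass of 15.2% solution: 9279 / 0.152 = 61,050 g.
(a) Volume: 61,050 g ÷ 1.13 g/mL = 54,020 mL.

(b) After draining 40% and refilling: 103 × 0.60 + 6 × 0.40 = 64.2 ppm.
(b) Deficit to target: 84 − 64.2 = 19.8 mg/L.
(b) Mass: 19.8 mg/L × 378,000 L = 7484 g cyanuric acid.

(a) 54.0 L; (b) 7.48 kg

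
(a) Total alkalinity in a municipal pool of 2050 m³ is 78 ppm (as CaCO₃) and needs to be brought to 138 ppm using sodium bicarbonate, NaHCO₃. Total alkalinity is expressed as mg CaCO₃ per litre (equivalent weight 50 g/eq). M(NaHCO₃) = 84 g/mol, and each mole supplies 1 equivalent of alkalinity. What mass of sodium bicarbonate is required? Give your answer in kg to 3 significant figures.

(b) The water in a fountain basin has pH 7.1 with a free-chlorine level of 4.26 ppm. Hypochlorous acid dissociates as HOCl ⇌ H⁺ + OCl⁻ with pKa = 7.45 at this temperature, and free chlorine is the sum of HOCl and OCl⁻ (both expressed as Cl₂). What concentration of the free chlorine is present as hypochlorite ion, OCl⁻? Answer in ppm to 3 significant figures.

(a) 207 kg; (b) 1.32 ppm

(a) Volume: 2050 m³ = 2,050,000 L.
(a) Alkalinity to add: (138 − 78) = 60 mg/L as CaCO₃ × 2,050,000 L = 123,000 g as CaCO₃.
(a) Equivalents: 123,000 g ÷ 50 g/eq = 2460 eq.
(a) NaHCO₃ supplies 1 eq per mole → 2460 mol.
(a) Mass: 2460 mol × 84 g/mol = 206,600 g.

(b) [OCl⁻]/[HOCl] = 10^(pH − pKa) = 10^(7.1 − 7.45) = 10^-0.35 = 0.4467.
(b) Fraction as HOCl = 1 / (1 + 0.4467) = 0.6912.
(b) OCl⁻ = (1 − 0.6912) × 4.26 ppm = 1.315 ppm.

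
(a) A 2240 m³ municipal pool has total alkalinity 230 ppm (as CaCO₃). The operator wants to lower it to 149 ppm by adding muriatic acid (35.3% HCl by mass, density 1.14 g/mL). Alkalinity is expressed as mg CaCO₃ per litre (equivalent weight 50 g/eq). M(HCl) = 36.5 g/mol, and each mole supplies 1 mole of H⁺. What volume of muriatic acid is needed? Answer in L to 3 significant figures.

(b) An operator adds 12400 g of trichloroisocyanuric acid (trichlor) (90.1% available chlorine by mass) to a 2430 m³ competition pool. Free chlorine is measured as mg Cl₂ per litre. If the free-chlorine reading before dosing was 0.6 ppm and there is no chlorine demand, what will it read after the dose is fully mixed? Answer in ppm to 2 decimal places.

(a) 329 L; (b) 5.20 ppm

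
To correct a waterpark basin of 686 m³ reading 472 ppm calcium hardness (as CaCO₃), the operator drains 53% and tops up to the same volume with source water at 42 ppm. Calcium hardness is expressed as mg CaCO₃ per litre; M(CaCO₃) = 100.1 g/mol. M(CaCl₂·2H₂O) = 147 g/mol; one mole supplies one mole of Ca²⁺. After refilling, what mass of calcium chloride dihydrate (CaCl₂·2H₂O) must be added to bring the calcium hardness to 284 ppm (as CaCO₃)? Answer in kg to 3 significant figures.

Volume: 686 m³ = 686,000 L.
After draining 53% and refilling: 472 × 0.47 + 42 × 0.53 = 244.1 ppm.
Deficit to target: 284 − 244.1 = 39.9 mg/L.
As CaCO₃: 39.9 mg/L × 686,000 L = 27,370 g; ÷ 100.1 = 273.4 mol Ca²⁺.
Mass: 273.4 × 147 = 40,200 g.

40.2 kg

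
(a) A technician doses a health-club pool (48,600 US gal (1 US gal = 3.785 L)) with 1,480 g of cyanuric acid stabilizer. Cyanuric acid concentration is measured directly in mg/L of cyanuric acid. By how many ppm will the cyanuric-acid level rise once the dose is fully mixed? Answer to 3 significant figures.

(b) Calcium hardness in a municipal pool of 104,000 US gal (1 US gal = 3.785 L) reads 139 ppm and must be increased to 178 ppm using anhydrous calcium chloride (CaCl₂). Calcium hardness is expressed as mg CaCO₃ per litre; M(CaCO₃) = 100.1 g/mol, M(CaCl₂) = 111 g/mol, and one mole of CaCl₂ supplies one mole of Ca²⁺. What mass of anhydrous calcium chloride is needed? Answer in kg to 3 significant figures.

(a) 8.05 ppm; (b) 17.0 kg

(a) Volume: 48,600 US gal × 3.785 L/gal = 183,951 L.
(a) Rise: 1,480 g / 183,951 L × 1000 = 8.046 mg/L.

(b) Volume: 104,000 US gal × 3.785 L/gal = 393,640 L.
(b) Hardness to add: (178 − 139) = 39 mg/L as CaCO₃ × 393,640 L = 15,350 g as CaCO₃.
(b) Moles of Ca²⁺ (1 mol Ca²⁺ ≡ 1 mol CaCO₃): 15,350 / 100.1 g/mol = 153.4 mol.
(b) Mass of CaCl₂: 153.4 × 111 = 17,020 g.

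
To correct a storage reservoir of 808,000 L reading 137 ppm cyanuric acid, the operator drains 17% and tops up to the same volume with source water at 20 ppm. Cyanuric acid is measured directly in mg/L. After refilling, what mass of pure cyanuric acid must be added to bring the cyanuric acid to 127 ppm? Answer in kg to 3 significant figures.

7.99 kg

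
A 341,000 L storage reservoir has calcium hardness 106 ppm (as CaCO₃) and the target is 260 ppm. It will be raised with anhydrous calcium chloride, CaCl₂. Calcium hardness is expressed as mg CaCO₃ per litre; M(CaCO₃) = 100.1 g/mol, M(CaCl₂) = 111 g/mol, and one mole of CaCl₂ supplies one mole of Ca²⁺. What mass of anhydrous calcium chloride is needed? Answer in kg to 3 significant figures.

Hardness to add: (260 − 106) = 154 mg/L as CaCO₃ × 341,000 L = 52,510 g as CaCO₃.
Moles of Ca²⁺ (1 mol Ca²⁺ ≡ 1 mol CaCO₃): 52,510 / 100.1 g/mol = 524.6 mol.
Mass of CaCl₂: 524.6 × 111 = 58,230 g.

58.2 kg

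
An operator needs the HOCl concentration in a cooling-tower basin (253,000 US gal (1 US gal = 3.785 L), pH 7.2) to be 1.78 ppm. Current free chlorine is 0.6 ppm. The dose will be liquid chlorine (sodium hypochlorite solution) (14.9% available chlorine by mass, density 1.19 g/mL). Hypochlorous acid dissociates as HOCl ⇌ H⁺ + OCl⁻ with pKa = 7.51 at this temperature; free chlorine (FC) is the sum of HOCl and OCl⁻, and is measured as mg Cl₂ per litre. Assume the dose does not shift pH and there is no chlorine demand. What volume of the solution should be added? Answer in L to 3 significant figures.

11.1 L

Volume: 253,000 US gal × 3.785 L/gal = 957,605 L.
[OCl⁻]/[HOCl] = 10^(pH − pKa) = 10^(7.2 − 7.51) = 0.4898; fraction as HOCl = 1/(1 + 0.4898) = 0.6712.
Free chlorine required for 1.78 ppm HOCl: 1.78 / 0.6712 = 2.652 ppm.
FC to add: 2.652 − 0.6 = 2.052 mg/L as Cl₂.
Cl₂ equivalent: 2.052 mg/L × 957,605 L = 1965 g.
Product at 14.9% available Cl: 1965 / 0.149 = 13,190 g.
Volume: 13,190 g ÷ 1.19 g/mL = 11,080 mL.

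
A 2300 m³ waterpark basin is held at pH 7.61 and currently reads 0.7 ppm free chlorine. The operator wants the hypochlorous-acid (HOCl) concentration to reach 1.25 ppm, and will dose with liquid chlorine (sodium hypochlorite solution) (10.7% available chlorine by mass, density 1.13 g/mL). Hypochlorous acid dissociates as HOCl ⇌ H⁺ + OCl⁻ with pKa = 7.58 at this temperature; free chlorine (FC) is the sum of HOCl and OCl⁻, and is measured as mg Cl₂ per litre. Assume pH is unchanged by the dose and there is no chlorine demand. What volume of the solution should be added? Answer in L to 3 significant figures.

35.9 L

Volume: 2300 m³ = 2,300,000 L.
[OCl⁻]/[HOCl] = 10^(pH − pKa) = 10^(7.61 − 7.58) = 1.072; fraction as HOCl = 1/(1 + 1.072) = 0.4827.
Free chlorine required for 1.25 ppm HOCl: 1.25 / 0.4827 = 2.589 ppm.
FC to add: 2.589 − 0.7 = 1.889 mg/L as Cl₂.
Cl₂ equivalent: 1.889 mg/L × 2,300,000 L = 4346 g.
Product at 10.7% available Cl: 4346 / 0.107 = 40,610 g.
Volume: 40,610 g ÷ 1.13 g/mL = 35,940 mL.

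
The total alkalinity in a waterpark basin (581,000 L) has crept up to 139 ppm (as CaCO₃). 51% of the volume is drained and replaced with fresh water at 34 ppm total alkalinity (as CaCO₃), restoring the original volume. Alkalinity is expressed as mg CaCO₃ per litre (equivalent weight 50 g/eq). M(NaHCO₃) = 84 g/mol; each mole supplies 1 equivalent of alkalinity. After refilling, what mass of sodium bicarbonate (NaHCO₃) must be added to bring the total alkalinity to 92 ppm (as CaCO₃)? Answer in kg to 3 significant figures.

6.39 kg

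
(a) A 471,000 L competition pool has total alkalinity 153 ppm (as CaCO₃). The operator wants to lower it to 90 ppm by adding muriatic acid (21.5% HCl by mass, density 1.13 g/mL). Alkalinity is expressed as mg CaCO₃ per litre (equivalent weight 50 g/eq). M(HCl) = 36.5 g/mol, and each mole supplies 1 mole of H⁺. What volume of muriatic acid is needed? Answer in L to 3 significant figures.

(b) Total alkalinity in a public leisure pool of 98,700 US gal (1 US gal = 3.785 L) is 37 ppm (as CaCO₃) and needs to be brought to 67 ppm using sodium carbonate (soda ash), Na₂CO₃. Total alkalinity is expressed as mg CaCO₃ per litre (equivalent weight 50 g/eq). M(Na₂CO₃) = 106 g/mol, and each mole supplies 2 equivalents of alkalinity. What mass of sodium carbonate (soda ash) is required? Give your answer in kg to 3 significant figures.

(a) 89.2 L; (b) 11.9 kg

(a) Alkalinity to neutralize: (153 − 90) = 63 mg/L as CaCO₃ × 471,000 L = 29,670 g as CaCO₃.
(a) Equivalents of H⁺ required: 29,670 ÷ 50 g/eq = 593.5 eq = 593.5 mol HCl.
(a) Mass of HCl: 593.5 × 36.5 = 21,660 g.
(a) Mass of 21.5% solution: 21,660 / 0.215 = 100,800 g.
(a) Volume: 100,800 g ÷ 1.13 g/mL = 89,160 mL.

(b) Volume: 98,700 US gal × 3.785 L/gal = 373,580 L.
(b) Alkalinity to add: (67 − 37) = 30 mg/L as CaCO₃ × 373,580 L = 11,210 g as CaCO₃.
(b) Equivalents: 11,210 g ÷ 50 g/eq = 224.1 eq.
(b) Each mole of Na₂CO₃ supplies 2 eq, so 224.1 / 2 = 112.1 mol.
(b) Mass: 112.1 mol × 106 g/mol = 11,880 g.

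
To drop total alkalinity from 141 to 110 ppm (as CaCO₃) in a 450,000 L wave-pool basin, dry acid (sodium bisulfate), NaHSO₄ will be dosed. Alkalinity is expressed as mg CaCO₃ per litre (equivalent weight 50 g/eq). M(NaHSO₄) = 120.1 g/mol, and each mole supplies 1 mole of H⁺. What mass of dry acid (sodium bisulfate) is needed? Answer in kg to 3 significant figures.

33.5 kg

Alkalinity to neutralize: (141 − 110) = 31 mg/L as CaCO₃ × 450,000 L = 13,950 g as CaCO₃.
Equivalents of H⁺ required: 13,950 ÷ 50 g/eq = 279 eq = 279 mol NaHSO₄.
Mass of NaHSO₄: 279 × 120.1 = 33,510 g.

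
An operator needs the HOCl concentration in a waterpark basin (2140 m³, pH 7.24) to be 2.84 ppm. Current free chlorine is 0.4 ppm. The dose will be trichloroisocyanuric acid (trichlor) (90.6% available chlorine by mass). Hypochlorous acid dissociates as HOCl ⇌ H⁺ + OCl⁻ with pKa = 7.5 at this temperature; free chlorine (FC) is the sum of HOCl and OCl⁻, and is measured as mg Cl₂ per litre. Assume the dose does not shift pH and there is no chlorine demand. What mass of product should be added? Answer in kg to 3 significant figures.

9.45 kg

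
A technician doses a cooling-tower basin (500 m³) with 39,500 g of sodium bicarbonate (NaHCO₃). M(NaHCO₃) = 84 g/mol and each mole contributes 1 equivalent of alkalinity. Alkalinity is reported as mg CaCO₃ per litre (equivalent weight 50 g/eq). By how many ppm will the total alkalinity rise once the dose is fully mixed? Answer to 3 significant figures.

47.0 ppm

Volume: 500 m³ = 500,000 L.
Moles of NaHCO₃: 39,500 g ÷ 84 g/mol = 470.2 mol → 470.2 eq of alkalinity.
As CaCO₃: 470.2 eq × 50 g/eq = 23,510 g.
Rise: 23,510 g / 500,000 L × 1000 = 47.02 mg/L.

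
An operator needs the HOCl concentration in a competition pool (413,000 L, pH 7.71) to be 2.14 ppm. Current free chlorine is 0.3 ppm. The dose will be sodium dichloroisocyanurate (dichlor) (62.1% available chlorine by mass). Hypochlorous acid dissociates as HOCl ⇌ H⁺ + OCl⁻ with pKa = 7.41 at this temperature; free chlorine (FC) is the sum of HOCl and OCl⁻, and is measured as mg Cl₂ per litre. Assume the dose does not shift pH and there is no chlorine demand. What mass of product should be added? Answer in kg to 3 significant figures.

[OCl⁻]/[HOCl] = 10^(pH − pKa) = 10^(7.71 − 7.41) = 1.995; fraction as HOCl = 1/(1 + 1.995) = 0.3339.
Free chlorine required for 2.14 ppm HOCl: 2.14 / 0.3339 = 6.41 ppm.
FC to add: 6.41 − 0.3 = 6.11 mg/L as Cl₂.
Cl₂ equivalent: 6.11 mg/L × 413,000 L = 2523 g.
Product at 62.1% available Cl: 2523 / 0.621 = 4063 g.

4.06 kg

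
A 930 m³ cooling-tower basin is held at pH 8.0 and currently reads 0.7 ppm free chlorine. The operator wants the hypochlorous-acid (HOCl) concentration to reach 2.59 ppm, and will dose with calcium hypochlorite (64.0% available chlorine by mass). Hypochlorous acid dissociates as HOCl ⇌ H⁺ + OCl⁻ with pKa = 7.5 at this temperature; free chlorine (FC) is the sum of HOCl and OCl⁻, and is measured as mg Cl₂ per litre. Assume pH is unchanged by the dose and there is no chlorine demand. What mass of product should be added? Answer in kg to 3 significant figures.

Volume: 930 m³ = 930,000 L.
[OCl⁻]/[HOCl] = 10^(pH − pKa) = 10^(8.0 − 7.5) = 3.162; fraction as HOCl = 1/(1 + 3.162) = 0.2403.
Free chlorine required for 2.59 ppm HOCl: 2.59 / 0.2403 = 10.78 ppm.
FC to add: 10.78 − 0.7 = 10.08 mg/L as Cl₂.
Cl₂ equivalent: 10.08 mg/L × 930,000 L = 9375 g.
Product at 64.0% available Cl: 9375 / 0.64 = 14,650 g.

14.6 kg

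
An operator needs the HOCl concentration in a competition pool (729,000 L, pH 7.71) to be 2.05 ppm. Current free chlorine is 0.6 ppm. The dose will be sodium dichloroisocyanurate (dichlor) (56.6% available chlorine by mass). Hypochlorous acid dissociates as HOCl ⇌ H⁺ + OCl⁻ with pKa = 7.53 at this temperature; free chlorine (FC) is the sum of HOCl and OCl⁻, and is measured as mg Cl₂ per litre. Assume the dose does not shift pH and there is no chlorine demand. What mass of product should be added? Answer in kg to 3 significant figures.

[OCl⁻]/[HOCl] = 10^(pH − pKa) = 10^(7.71 − 7.53) = 1.514; fraction as HOCl = 1/(1 + 1.514) = 0.3978.
Free chlorine required for 2.05 ppm HOCl: 2.05 / 0.3978 = 5.153 ppm.
FC to add: 5.153 − 0.6 = 4.553 mg/L as Cl₂.
Cl₂ equivalent: 4.553 mg/L × 729,000 L = 3319 g.
Product at 56.6% available Cl: 3319 / 0.566 = 5864 g.

5.86 kg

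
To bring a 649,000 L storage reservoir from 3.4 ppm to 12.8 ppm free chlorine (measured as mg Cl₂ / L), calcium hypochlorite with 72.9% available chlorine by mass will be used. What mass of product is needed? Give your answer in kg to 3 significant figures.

8.37 kg

Chlorine deficit: 12.8 − 3.4 = 9.4 ppm = 9.4 mg/L as Cl₂.
Cl₂ equivalent needed: 9.4 mg/L × 649,000 L = 6,101,000 mg = 6101 g.
Product at 72.9% available chlorine: 6101 / 0.729 = 8368 g.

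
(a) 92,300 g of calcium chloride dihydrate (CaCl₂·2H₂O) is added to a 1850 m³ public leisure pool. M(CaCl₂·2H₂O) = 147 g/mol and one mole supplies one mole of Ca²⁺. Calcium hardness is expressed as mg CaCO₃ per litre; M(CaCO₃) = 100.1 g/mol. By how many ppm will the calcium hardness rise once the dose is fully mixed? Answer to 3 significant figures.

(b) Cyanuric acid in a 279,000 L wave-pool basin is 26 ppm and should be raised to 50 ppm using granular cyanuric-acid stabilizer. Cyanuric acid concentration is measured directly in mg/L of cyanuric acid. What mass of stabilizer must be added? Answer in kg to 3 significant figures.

(a) 34.0 ppm; (b) 6.70 kg

(a) Volume: 1850 m³ = 1,850,000 L.
(a) Moles of Ca²⁺: 92,300 g ÷ 147 g/mol = 627.9 mol.
(a) As CaCO₃: 627.9 mol × 100.1 g/mol = 62,850 g.
(a) Rise: 62,850 g / 1,850,000 L × 1000 = 33.97 mg/L.

(b) CYA to add: (50 − 26) = 24 mg/L × 279,000 L = 6696 g cyanuric acid.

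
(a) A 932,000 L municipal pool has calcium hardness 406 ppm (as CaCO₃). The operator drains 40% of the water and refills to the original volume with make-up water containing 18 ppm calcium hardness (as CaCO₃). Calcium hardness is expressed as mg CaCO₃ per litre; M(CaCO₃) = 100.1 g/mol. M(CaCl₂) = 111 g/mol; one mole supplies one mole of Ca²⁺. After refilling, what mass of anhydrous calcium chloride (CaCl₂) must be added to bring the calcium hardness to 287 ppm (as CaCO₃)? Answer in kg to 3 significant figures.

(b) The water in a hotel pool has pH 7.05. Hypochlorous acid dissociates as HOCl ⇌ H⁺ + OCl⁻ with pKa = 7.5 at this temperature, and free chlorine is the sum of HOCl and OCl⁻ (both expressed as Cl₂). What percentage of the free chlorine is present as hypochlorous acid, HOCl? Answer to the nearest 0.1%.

(a) After draining 40% and refilling: 406 × 0.60 + 18 × 0.40 = 250.8 ppm.
(a) Deficit to target: 287 − 250.8 = 36.2 mg/L.
(a) As CaCO₃: 36.2 mg/L × 932,000 L = 33,740 g; ÷ 100.1 = 337 mol Ca²⁺.
(a) Mass: 337 × 111 = 37,410 g.

(b) [OCl⁻]/[HOCl] = 10^(pH − pKa) = 10^(7.05 − 7.5) = 10^-0.45 = 0.3548.
(b) Fraction as HOCl = 1 / (1 + 0.3548) = 0.7381.

(a) 37.4 kg; (b) 73.8%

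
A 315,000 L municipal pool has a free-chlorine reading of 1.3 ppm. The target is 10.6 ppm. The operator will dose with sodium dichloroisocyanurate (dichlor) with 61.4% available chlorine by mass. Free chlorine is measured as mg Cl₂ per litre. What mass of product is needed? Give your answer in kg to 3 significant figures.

4.77 kg

Chlorine deficit: 10.6 − 1.3 = 9.3 ppm = 9.3 mg/L as Cl₂.
Cl₂ equivalent needed: 9.3 mg/L × 315,000 L = 2,930,000 mg = 2930 g.
Product at 61.4% available chlorine: 2930 / 0.614 = 4771 g.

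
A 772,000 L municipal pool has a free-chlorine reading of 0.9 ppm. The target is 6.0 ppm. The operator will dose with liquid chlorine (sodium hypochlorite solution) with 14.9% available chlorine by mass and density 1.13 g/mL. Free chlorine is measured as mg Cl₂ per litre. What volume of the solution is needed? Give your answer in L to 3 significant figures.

Chlorine deficit: 6.0 − 0.9 = 5.1 ppm = 5.1 mg/L as Cl₂.
Cl₂ equivalent needed: 5.1 mg/L × 772,000 L = 3,937,000 mg = 3937 g.
Product at 14.9% available chlorine: 3937 / 0.149 = 26,420 g.
Volume at density 1.13 g/mL: 26,420 g ÷ 1.13 g/mL = 23,380 mL.

23.4 L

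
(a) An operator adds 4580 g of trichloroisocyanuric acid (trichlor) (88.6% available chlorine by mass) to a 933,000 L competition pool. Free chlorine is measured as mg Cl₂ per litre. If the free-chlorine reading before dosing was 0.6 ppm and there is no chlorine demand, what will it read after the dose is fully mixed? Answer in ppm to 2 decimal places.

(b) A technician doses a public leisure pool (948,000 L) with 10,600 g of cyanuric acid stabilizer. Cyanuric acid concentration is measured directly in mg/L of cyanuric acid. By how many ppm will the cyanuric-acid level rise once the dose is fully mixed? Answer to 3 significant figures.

(a) Available chlorine delivered: 4580 g × 0.886 = 4058 g as Cl₂.
(a) Concentration rise: 4058 g / 933,000 L = 4.349 mg/L = 4.35 ppm.
(a) Final FC: 0.6 + 4.35 = 4.95 ppm.

(b) Rise: 10,600 g / 948,000 L × 1000 = 11.18 mg/L.

(a) 4.95 ppm; (b) 11.2 ppm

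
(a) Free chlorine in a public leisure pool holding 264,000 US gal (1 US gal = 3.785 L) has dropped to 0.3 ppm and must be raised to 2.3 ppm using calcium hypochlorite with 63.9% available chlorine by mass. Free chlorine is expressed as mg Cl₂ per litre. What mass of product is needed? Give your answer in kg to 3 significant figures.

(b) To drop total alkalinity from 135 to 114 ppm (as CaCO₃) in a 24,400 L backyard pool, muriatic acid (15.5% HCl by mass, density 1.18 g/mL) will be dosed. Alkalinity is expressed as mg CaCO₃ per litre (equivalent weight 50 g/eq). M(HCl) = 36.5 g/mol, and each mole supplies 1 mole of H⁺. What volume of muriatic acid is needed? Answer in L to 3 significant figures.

(a) 3.13 kg; (b) 2.05 L

(a) Volume: 264,000 US gal × 3.785 L/gal = 999,240 L.
(a) Chlorine deficit: 2.3 − 0.3 = 2 ppm = 2 mg/L as Cl₂.
(a) Cl₂ equivalent needed: 2 mg/L × 999,240 L = 1,998,000 mg = 1998 g.
(a) Product at 63.9% available chlorine: 1998 / 0.639 = 3128 g.

(b) Alkalinity to neutralize: (135 − 114) = 21 mg/L as CaCO₃ × 24,400 L = 512.4 g as CaCO₃.
(b) Equivalents of H⁺ required: 512.4 ÷ 50 g/eq = 10.25 eq = 10.25 mol HCl.
(b) Mass of HCl: 10.25 × 36.5 = 374.1 g.
(b) Mass of 15.5% solution: 374.1 / 0.155 = 2413 g.
(b) Volume: 2413 g ÷ 1.18 g/mL = 2045 mL.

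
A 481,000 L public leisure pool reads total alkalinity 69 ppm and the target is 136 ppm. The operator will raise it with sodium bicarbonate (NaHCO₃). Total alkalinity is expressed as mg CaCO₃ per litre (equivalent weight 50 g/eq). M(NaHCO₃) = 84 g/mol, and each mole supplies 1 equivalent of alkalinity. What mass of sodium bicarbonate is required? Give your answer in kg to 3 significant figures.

54.1 kg

Alkalinity to add: (136 − 69) = 67 mg/L as CaCO₃ × 481,000 L = 32,230 g as CaCO₃.
Equivalents: 32,230 g ÷ 50 g/eq = 644.5 eq.
NaHCO₃ supplies 1 eq per mole → 644.5 mol.
Mass: 644.5 mol × 84 g/mol = 54,140 g.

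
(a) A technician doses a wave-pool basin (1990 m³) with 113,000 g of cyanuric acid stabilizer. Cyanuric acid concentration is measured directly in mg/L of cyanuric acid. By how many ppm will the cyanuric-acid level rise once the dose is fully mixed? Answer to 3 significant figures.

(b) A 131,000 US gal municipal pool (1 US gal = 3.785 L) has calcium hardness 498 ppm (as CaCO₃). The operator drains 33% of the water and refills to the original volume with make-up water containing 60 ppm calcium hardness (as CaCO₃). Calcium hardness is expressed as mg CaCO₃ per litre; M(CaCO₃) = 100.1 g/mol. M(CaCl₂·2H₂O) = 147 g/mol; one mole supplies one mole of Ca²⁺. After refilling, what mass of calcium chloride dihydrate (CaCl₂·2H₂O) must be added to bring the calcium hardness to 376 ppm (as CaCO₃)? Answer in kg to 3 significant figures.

(a) 56.8 ppm; (b) 16.4 kg

(a) Volume: 1990 m³ = 1,990,000 L.
(a) Rise: 113,000 g / 1,990,000 L × 1000 = 56.78 mg/L.

(b) Volume: 131,000 US gal × 3.785 L/gal = 495,835 L.
(b) After draining 33% and refilling: 498 × 0.67 + 60 × 0.33 = 353.46 ppm.
(b) Deficit to target: 376 − 353.46 = 22.54 mg/L.
(b) As CaCO₃: 22.54 mg/L × 495,835 L = 11,180 g; ÷ 100.1 = 111.6 mol Ca²⁺.
(b) Mass: 111.6 × 147 = 16,410 g.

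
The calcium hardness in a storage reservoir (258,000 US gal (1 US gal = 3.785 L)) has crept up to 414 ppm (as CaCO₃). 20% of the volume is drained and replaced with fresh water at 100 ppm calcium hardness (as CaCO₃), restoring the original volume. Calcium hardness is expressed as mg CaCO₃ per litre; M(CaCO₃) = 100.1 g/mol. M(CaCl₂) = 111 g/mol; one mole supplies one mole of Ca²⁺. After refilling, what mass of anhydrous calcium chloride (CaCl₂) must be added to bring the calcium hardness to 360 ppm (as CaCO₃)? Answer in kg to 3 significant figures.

9.53 kg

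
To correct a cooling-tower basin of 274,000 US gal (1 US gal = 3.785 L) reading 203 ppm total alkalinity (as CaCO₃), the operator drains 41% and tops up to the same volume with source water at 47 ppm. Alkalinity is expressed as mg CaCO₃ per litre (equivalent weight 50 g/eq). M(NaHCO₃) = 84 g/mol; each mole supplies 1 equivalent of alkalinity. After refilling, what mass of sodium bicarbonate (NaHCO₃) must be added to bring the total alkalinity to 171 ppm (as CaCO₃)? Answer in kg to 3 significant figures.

55.7 kg

Volume: 274,000 US gal × 3.785 L/gal = 1,037,090 L.
After draining 41% and refilling: 203 × 0.59 + 47 × 0.41 = 139.04 ppm.
Deficit to target: 171 − 139.04 = 31.96 mg/L.
As CaCO₃: 31.96 mg/L × 1,037,090 L = 33,150 g; ÷ 50 g/eq ÷ 1 = 662.9 mol NaHCO₃.
Mass: 662.9 × 84 = 55,680 g.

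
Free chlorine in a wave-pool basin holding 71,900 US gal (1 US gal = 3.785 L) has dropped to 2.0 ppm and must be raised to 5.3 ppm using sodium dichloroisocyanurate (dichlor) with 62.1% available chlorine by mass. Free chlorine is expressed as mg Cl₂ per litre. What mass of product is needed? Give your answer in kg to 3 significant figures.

1.45 kg

Volume: 71,900 US gal × 3.785 L/gal = 272,142 L.
Chlorine deficit: 5.3 − 2.0 = 3.3 ppm = 3.3 mg/L as Cl₂.
Cl₂ equivalent needed: 3.3 mg/L × 272,142 L = 898,100 mg = 898.1 g.
Product at 62.1% available chlorine: 898.1 / 0.621 = 1446 g.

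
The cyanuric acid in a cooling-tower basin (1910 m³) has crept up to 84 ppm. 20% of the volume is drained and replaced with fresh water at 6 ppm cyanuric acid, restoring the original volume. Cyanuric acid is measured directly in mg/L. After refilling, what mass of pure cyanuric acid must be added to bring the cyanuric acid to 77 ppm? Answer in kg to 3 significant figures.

16.4 kg

Volume: 1910 m³ = 1,910,000 L.
After draining 20% and refilling: 84 × 0.80 + 6 × 0.20 = 68.4 ppm.
Deficit to target: 77 − 68.4 = 8.6 mg/L.
Mass: 8.6 mg/L × 1,910,000 L = 16,430 g cyanuric acid.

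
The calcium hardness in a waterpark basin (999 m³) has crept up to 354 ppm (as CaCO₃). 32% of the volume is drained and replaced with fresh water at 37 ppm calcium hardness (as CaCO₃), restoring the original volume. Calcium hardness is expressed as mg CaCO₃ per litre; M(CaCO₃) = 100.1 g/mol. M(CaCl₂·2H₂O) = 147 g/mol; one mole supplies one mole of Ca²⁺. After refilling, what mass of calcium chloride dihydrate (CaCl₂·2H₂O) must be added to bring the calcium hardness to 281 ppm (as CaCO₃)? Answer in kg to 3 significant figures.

Volume: 999 m³ = 999,000 L.
After draining 32% and refilling: 354 × 0.68 + 37 × 0.32 = 252.56 ppm.
Deficit to target: 281 − 252.56 = 28.44 mg/L.
As CaCO₃: 28.44 mg/L × 999,000 L = 28,410 g; ÷ 100.1 = 283.8 mol Ca²⁺.
Mass: 283.8 × 147 = 41,720 g.

41.7 kg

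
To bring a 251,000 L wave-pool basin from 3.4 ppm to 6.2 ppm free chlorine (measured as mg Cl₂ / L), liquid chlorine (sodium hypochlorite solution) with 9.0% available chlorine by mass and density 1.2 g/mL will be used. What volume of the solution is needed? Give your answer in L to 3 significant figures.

Chlorine deficit: 6.2 − 3.4 = 2.8 ppm = 2.8 mg/L as Cl₂.
Cl₂ equivalent needed: 2.8 mg/L × 251,000 L = 702,800 mg = 702.8 g.
Product at 9.0% available chlorine: 702.8 / 0.09 = 7809 g.
Volume at density 1.2 g/mL: 7809 g ÷ 1.2 g/mL = 6507 mL.

6.51 L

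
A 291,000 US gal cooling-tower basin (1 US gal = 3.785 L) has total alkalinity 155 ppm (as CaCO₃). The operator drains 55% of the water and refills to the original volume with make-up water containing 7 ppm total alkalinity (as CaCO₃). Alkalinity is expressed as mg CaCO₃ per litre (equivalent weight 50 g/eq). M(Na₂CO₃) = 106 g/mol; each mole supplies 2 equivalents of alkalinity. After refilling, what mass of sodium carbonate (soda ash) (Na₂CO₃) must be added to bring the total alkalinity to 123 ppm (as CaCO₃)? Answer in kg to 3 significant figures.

57.7 kg

Volume: 291,000 US gal × 3.785 L/gal = 1,101,435 L.
After draining 55% and refilling: 155 × 0.45 + 7 × 0.55 = 73.6 ppm.
Deficit to target: 123 − 73.6 = 49.4 mg/L.
As CaCO₃: 49.4 mg/L × 1,101,435 L = 54,410 g; ÷ 50 g/eq ÷ 2 = 544.1 mol Na₂CO₃.
Mass: 544.1 × 106 = 57,680 g.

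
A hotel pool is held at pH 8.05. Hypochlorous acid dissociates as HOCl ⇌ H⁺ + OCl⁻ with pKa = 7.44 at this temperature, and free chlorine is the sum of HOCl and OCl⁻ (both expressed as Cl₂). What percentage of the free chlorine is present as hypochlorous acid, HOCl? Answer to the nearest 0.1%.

[OCl⁻]/[HOCl] = 10^(pH − pKa) = 10^(8.05 − 7.44) = 10^0.61 = 4.074.
Fraction as HOCl = 1 / (1 + 4.074) = 0.1971.

19.7%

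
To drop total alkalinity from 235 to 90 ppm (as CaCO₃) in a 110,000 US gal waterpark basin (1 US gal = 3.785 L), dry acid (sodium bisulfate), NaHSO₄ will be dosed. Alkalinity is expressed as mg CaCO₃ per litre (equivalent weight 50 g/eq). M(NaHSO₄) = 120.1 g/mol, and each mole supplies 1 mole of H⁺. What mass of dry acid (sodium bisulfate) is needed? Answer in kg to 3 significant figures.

Volume: 110,000 US gal × 3.785 L/gal = 416,350 L.
Alkalinity to neutralize: (235 − 90) = 145 mg/L as CaCO₃ × 416,350 L = 60,370 g as CaCO₃.
Equivalents of H⁺ required: 60,370 ÷ 50 g/eq = 1207 eq = 1207 mol NaHSO₄.
Mass of NaHSO₄: 1207 × 120.1 = 145,000 g.

145 kg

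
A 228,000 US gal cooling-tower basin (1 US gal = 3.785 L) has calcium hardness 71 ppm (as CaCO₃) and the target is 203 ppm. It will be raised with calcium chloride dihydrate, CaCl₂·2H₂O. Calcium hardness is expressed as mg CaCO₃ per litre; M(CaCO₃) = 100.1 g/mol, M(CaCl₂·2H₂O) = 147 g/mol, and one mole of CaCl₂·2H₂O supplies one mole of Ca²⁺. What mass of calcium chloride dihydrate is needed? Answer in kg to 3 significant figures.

Volume: 228,000 US gal × 3.785 L/gal = 862,980 L.
Hardness to add: (203 − 71) = 132 mg/L as CaCO₃ × 862,980 L = 113,900 g as CaCO₃.
Moles of Ca²⁺ (1 mol Ca²⁺ ≡ 1 mol CaCO₃): 113,900 / 100.1 g/mol = 1138 mol.
Mass of CaCl₂·2H₂O: 1138 × 147 = 167,300 g.

167 kg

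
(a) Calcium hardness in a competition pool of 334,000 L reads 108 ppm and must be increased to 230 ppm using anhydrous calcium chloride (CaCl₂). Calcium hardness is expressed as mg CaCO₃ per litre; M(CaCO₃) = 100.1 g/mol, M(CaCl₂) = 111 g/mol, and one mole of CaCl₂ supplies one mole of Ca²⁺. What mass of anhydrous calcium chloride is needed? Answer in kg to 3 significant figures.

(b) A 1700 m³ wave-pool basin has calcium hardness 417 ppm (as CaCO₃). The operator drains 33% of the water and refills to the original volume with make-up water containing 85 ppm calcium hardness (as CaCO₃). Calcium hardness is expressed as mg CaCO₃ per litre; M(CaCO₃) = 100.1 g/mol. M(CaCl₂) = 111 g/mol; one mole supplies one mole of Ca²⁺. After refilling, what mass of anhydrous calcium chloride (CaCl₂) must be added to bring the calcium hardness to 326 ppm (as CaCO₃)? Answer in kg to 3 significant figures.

(a) 45.2 kg; (b) 35.0 kg

(a) Hardness to add: (230 − 108) = 122 mg/L as CaCO₃ × 334,000 L = 40,750 g as CaCO₃.
(a) Moles of Ca²⁺ (1 mol Ca²⁺ ≡ 1 mol CaCO₃): 40,750 / 100.1 g/mol = 407.1 mol.
(a) Mass of CaCl₂: 407.1 × 111 = 45,190 g.

(b) Volume: 1700 m³ = 1,700,000 L.
(b) After draining 33% and refilling: 417 × 0.67 + 85 × 0.33 = 307.44 ppm.
(b) Deficit to target: 326 − 307.44 = 18.56 mg/L.
(b) As CaCO₃: 18.56 mg/L × 1,700,000 L = 31,550 g; ÷ 100.1 = 315.2 mol Ca²⁺.
(b) Mass: 315.2 × 111 = 34,990 g.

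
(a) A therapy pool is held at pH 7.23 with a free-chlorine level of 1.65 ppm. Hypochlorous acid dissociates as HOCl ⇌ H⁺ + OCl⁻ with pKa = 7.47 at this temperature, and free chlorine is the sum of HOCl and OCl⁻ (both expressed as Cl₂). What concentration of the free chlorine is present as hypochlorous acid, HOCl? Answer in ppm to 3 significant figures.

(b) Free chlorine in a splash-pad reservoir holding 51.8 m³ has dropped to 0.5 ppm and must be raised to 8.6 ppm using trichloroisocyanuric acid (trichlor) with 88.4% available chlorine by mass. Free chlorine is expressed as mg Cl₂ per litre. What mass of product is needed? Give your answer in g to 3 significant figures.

(a) [OCl⁻]/[HOCl] = 10^(pH − pKa) = 10^(7.23 − 7.47) = 10^-0.24 = 0.5754.
(a) Fraction as HOCl = 1 / (1 + 0.5754) = 0.6347.
(a) HOCl = 0.6347 × 1.65 ppm = 1.047 ppm.

(b) Volume: 51.8 m³ = 51,800 L.
(b) Chlorine deficit: 8.6 − 0.5 = 8.1 ppm = 8.1 mg/L as Cl₂.
(b) Cl₂ equivalent needed: 8.1 mg/L × 51,800 L = 419,600 mg = 419.6 g.
(b) Product at 88.4% available chlorine: 419.6 / 0.884 = 474.6 g.

(a) 1.05 ppm; (b) 475 g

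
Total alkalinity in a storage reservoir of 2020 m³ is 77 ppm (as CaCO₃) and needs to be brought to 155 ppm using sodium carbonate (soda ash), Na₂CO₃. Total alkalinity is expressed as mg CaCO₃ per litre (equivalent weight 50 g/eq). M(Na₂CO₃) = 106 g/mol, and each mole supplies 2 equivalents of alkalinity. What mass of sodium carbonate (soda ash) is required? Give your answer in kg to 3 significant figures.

Volume: 2020 m³ = 2,020,000 L.
Alkalinity to add: (155 − 77) = 78 mg/L as CaCO₃ × 2,020,000 L = 157,600 g as CaCO₃.
Equivalents: 157,600 g ÷ 50 g/eq = 3151 eq.
Each mole of Na₂CO₃ supplies 2 eq, so 3151 / 2 = 1576 mol.
Mass: 1576 mol × 106 g/mol = 167,000 g.

167 kg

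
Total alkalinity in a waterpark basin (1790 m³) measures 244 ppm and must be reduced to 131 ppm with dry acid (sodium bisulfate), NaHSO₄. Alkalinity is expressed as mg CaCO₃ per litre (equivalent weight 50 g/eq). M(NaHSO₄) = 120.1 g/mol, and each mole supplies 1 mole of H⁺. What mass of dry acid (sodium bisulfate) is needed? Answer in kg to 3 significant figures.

486 kg

Volume: 1790 m³ = 1,790,000 L.
Alkalinity to neutralize: (244 − 131) = 113 mg/L as CaCO₃ × 1,790,000 L = 202,300 g as CaCO₃.
Equivalents of H⁺ required: 202,300 ÷ 50 g/eq = 4045 eq = 4045 mol NaHSO₄.
Mass of NaHSO₄: 4045 × 120.1 = 485,900 g.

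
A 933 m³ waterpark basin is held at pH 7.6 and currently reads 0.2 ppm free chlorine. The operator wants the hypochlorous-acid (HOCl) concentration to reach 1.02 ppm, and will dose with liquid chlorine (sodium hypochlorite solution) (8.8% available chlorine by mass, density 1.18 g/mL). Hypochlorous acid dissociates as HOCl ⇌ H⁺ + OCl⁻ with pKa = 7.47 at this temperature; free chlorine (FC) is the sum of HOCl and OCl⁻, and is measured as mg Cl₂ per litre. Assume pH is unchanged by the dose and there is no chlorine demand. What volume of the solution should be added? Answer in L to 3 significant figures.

19.7 L

Volume: 933 m³ = 933,000 L.
[OCl⁻]/[HOCl] = 10^(pH − pKa) = 10^(7.6 − 7.47) = 1.349; fraction as HOCl = 1/(1 + 1.349) = 0.4257.
Free chlorine required for 1.02 ppm HOCl: 1.02 / 0.4257 = 2.396 ppm.
FC to add: 2.396 − 0.2 = 2.196 mg/L as Cl₂.
Cl₂ equivalent: 2.196 mg/L × 933,000 L = 2049 g.
Product at 8.8% available Cl: 2049 / 0.088 = 23,280 g.
Volume: 23,280 g ÷ 1.18 g/mL = 19,730 mL.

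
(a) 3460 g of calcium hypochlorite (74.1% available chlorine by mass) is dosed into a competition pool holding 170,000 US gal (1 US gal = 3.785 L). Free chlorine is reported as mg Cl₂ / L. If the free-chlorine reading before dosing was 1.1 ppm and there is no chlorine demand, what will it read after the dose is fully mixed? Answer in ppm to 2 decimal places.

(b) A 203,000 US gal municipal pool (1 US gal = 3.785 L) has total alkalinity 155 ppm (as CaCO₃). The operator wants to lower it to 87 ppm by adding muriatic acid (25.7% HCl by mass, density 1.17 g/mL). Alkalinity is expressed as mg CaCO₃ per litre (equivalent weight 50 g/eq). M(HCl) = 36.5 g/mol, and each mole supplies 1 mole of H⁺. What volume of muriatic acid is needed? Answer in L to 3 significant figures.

(a) Volume: 170,000 US gal × 3.785 L/gal = 643,450 L.
(a) Available chlorine delivered: 3460 g × 0.741 = 2564 g as Cl₂.
(a) Concentration rise: 2564 g / 643,450 L = 3.985 mg/L = 3.98 ppm.
(a) Final FC: 1.1 + 3.98 = 5.08 ppm.

(b) Volume: 203,000 US gal × 3.785 L/gal = 768,355 L.
(b) Alkalinity to neutralize: (155 − 87) = 68 mg/L as CaCO₃ × 768,355 L = 52,250 g as CaCO₃.
(b) Equivalents of H⁺ required: 52,250 ÷ 50 g/eq = 1045 eq = 1045 mol HCl.
(b) Mass of HCl: 1045 × 36.5 = 38,140 g.
(b) Mass of 25.7% solution: 38,140 / 0.257 = 148,400 g.
(b) Volume: 148,400 g ÷ 1.17 g/mL = 126,800 mL.

(a) 5.08 ppm; (b) 127 L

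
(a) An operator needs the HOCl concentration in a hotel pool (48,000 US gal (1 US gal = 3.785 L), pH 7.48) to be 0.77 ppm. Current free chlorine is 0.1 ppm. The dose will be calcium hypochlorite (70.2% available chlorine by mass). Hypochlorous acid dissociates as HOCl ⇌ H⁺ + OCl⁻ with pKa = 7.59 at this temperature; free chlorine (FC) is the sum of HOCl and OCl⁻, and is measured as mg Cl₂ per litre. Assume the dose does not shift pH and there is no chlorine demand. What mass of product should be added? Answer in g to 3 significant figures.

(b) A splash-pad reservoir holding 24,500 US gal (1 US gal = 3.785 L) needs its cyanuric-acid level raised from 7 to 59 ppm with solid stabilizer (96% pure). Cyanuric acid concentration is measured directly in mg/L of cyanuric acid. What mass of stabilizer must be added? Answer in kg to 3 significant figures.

(a) Volume: 48,000 US gal × 3.785 L/gal = 181,680 L.
(a) [OCl⁻]/[HOCl] = 10^(pH − pKa) = 10^(7.48 − 7.59) = 0.7762; fraction as HOCl = 1/(1 + 0.7762) = 0.563.
(a) Free chlorine required for 0.77 ppm HOCl: 0.77 / 0.563 = 1.368 ppm.
(a) FC to add: 1.368 − 0.1 = 1.268 mg/L as Cl₂.
(a) Cl₂ equivalent: 1.268 mg/L × 181,680 L = 230.3 g.
(a) Product at 70.2% available Cl: 230.3 / 0.702 = 328.1 g.

(b) Volume: 24,500 US gal × 3.785 L/gal = 92,732 L.
(b) CYA to add: (59 − 7) = 52 mg/L × 92,732 L = 4822 g cyanuric acid.
(b) At 96% purity: 4822 / 0.96 = 5023 g product.

(a) 328 g; (b) 5.02 kg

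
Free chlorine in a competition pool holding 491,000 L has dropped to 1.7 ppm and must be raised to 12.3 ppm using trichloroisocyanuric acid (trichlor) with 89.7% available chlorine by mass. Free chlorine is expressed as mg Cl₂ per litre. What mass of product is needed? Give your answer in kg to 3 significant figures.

5.80 kg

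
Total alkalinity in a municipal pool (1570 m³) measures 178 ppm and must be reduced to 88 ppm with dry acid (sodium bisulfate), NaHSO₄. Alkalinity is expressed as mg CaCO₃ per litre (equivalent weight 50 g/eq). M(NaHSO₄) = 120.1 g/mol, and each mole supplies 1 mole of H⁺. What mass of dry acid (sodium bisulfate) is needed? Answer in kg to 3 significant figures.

339 kg

Volume: 1570 m³ = 1,570,000 L.
Alkalinity to neutralize: (178 − 88) = 90 mg/L as CaCO₃ × 1,570,000 L = 141,300 g as CaCO₃.
Equivalents of H⁺ required: 141,300 ÷ 50 g/eq = 2826 eq = 2826 mol NaHSO₄.
Mass of NaHSO₄: 2826 × 120.1 = 339,400 g.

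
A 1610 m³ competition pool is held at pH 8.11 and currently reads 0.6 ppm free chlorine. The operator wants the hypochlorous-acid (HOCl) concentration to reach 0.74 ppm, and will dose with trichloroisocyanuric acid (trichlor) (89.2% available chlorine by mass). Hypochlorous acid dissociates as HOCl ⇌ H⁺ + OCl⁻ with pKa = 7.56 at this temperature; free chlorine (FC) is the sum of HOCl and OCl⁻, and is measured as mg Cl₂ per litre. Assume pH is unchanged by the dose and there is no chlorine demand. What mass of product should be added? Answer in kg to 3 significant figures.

4.99 kg

Volume: 1610 m³ = 1,610,000 L.
[OCl⁻]/[HOCl] = 10^(pH − pKa) = 10^(8.11 − 7.56) = 3.548; fraction as HOCl = 1/(1 + 3.548) = 0.2199.
Free chlorine required for 0.74 ppm HOCl: 0.74 / 0.2199 = 3.366 ppm.
FC to add: 3.366 − 0.6 = 2.766 mg/L as Cl₂.
Cl₂ equivalent: 2.766 mg/L × 1,610,000 L = 4453 g.
Product at 89.2% available Cl: 4453 / 0.892 = 4992 g.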